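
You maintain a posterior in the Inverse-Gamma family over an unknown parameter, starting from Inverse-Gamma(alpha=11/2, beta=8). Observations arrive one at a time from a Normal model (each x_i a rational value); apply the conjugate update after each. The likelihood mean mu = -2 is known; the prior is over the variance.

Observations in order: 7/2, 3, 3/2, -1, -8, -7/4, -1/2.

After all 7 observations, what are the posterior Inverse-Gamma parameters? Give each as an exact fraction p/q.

alpha=9, beta=1965/32

obs 1: x=7/2 → posterior Inverse-Gamma(6, 185/8)
obs 2: x=3 → posterior Inverse-Gamma(13/2, 285/8)
obs 3: x=3/2 → posterior Inverse-Gamma(7, 167/4)
obs 4: x=-1 → posterior Inverse-Gamma(15/2, 169/4)
obs 5: x=-8 → posterior Inverse-Gamma(8, 241/4)
obs 6: x=-7/4 → posterior Inverse-Gamma(17/2, 1929/32)
obs 7: x=-1/2 → posterior Inverse-Gamma(9, 1965/32)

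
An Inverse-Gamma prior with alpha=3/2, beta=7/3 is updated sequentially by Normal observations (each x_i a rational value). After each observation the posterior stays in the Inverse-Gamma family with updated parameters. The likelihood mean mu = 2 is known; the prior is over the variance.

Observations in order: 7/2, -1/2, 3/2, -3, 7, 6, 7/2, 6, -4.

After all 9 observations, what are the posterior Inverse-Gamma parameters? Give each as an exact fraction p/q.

obs 1: x=7/2 → posterior Inverse-Gamma(2, 83/24)
obs 2: x=-1/2 → posterior Inverse-Gamma(5/2, 79/12)
obs 3: x=3/2 → posterior Inverse-Gamma(3, 161/24)
obs 4: x=-3 → posterior Inverse-Gamma(7/2, 461/24)
obs 5: x=7 → posterior Inverse-Gamma(4, 761/24)
obs 6: x=6 → posterior Inverse-Gamma(9/2, 953/24)
obs 7: x=7/2 → posterior Inverse-Gamma(5, 245/6)
obs 8: x=6 → posterior Inverse-Gamma(11/2, 293/6)
obs 9: x=-4 → posterior Inverse-Gamma(6, 401/6)

alpha=6, beta=401/6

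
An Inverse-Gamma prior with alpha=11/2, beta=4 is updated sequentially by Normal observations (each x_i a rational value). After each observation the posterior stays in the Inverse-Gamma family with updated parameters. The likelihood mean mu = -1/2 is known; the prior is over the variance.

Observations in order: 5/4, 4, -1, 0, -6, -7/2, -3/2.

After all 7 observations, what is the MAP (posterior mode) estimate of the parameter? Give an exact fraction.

obs 1: x=5/4 → posterior Inverse-Gamma(6, 177/32)
obs 2: x=4 → posterior Inverse-Gamma(13/2, 501/32)
obs 3: x=-1 → posterior Inverse-Gamma(7, 505/32)
obs 4: x=0 → posterior Inverse-Gamma(15/2, 509/32)
obs 5: x=-6 → posterior Inverse-Gamma(8, 993/32)
obs 6: x=-7/2 → posterior Inverse-Gamma(17/2, 1137/32)
obs 7: x=-3/2 → posterior Inverse-Gamma(9, 1153/32)

1153/320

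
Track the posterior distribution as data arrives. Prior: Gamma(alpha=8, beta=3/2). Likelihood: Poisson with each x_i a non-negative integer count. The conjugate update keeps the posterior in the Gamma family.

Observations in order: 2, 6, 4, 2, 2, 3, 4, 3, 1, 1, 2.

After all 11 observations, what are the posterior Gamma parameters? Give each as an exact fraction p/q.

alpha=38, beta=25/2

obs 1: x=2 → posterior Gamma(10, 5/2)
obs 2: x=6 → posterior Gamma(16, 7/2)
obs 3: x=4 → posterior Gamma(20, 9/2)
obs 4: x=2 → posterior Gamma(22, 11/2)
obs 5: x=2 → posterior Gamma(24, 13/2)
obs 6: x=3 → posterior Gamma(27, 15/2)
obs 7: x=4 → posterior Gamma(31, 17/2)
obs 8: x=3 → posterior Gamma(34, 19/2)
obs 9: x=1 → posterior Gamma(35, 21/2)
obs 10: x=1 → posterior Gamma(36, 23/2)
obs 11: x=2 → posterior Gamma(38, 25/2)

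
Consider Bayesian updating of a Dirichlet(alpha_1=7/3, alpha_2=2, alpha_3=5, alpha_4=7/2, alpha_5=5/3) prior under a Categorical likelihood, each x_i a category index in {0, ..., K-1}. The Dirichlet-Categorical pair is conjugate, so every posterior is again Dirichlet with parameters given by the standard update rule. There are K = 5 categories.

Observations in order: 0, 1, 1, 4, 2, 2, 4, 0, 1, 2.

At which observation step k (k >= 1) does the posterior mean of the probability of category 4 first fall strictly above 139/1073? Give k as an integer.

k = 4

obs 1: x=0 → posterior Dirichlet(10/3, 2, 5, 7/2, 5/3)
obs 2: x=1 → posterior Dirichlet(10/3, 3, 5, 7/2, 5/3)
obs 3: x=1 → posterior Dirichlet(10/3, 4, 5, 7/2, 5/3)
obs 4: x=4 → posterior Dirichlet(10/3, 4, 5, 7/2, 8/3)
obs 5: x=2 → posterior Dirichlet(10/3, 4, 6, 7/2, 8/3)
obs 6: x=2 → posterior Dirichlet(10/3, 4, 7, 7/2, 8/3)
obs 7: x=4 → posterior Dirichlet(10/3, 4, 7, 7/2, 11/3)
obs 8: x=0 → posterior Dirichlet(13/3, 4, 7, 7/2, 11/3)
obs 9: x=1 → posterior Dirichlet(13/3, 5, 7, 7/2, 11/3)
obs 10: x=2 → posterior Dirichlet(13/3, 5, 8, 7/2, 11/3)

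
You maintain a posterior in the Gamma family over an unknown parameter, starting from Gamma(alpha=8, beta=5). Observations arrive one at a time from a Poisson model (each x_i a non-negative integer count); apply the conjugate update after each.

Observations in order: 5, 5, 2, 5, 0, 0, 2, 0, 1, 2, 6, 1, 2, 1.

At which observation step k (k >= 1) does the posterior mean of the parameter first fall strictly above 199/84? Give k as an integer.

k = 2

obs 1: x=5 → posterior Gamma(13, 6)
obs 2: x=5 → posterior Gamma(18, 7)
obs 3: x=2 → posterior Gamma(20, 8)
obs 4: x=5 → posterior Gamma(25, 9)
obs 5: x=0 → posterior Gamma(25, 10)
obs 6: x=0 → posterior Gamma(25, 11)
obs 7: x=2 → posterior Gamma(27, 12)
obs 8: x=0 → posterior Gamma(27, 13)
obs 9: x=1 → posterior Gamma(28, 14)
obs 10: x=2 → posterior Gamma(30, 15)
obs 11: x=6 → posterior Gamma(36, 16)
obs 12: x=1 → posterior Gamma(37, 17)
obs 13: x=2 → posterior Gamma(39, 18)
obs 14: x=1 → posterior Gamma(40, 19)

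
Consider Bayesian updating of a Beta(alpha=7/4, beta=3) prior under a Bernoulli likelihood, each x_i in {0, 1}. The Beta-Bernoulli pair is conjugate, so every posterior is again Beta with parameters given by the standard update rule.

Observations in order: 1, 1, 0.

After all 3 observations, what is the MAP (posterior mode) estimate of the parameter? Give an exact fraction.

11/23

obs 1: x=1 → posterior Beta(11/4, 3)
obs 2: x=1 → posterior Beta(15/4, 3)
obs 3: x=0 → posterior Beta(15/4, 4)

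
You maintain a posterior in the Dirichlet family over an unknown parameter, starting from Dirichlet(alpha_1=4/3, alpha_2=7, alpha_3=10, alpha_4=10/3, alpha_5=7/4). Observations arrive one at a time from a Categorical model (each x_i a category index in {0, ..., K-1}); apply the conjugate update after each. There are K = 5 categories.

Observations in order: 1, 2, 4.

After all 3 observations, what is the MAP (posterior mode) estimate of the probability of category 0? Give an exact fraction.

obs 1: x=1 → posterior Dirichlet(4/3, 8, 10, 10/3, 7/4)
obs 2: x=2 → posterior Dirichlet(4/3, 8, 11, 10/3, 7/4)
obs 3: x=4 → posterior Dirichlet(4/3, 8, 11, 10/3, 11/4)

4/257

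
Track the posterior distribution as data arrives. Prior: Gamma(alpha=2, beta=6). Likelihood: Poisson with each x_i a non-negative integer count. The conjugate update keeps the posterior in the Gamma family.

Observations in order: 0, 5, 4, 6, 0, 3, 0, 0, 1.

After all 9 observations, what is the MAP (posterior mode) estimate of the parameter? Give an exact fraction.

4/3

obs 1: x=0 → posterior Gamma(2, 7)
obs 2: x=5 → posterior Gamma(7, 8)
obs 3: x=4 → posterior Gamma(11, 9)
obs 4: x=6 → posterior Gamma(17, 10)
obs 5: x=0 → posterior Gamma(17, 11)
obs 6: x=3 → posterior Gamma(20, 12)
obs 7: x=0 → posterior Gamma(20, 13)
obs 8: x=0 → posterior Gamma(20, 14)
obs 9: x=1 → posterior Gamma(21, 15)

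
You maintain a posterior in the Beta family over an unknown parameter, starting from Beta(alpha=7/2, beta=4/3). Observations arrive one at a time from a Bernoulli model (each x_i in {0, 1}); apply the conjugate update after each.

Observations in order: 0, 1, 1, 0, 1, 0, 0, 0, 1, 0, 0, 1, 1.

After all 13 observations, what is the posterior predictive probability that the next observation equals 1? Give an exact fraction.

obs 1: x=0 → posterior Beta(7/2, 7/3)
obs 2: x=1 → posterior Beta(9/2, 7/3)
obs 3: x=1 → posterior Beta(11/2, 7/3)
obs 4: x=0 → posterior Beta(11/2, 10/3)
obs 5: x=1 → posterior Beta(13/2, 10/3)
obs 6: x=0 → posterior Beta(13/2, 13/3)
obs 7: x=0 → posterior Beta(13/2, 16/3)
obs 8: x=0 → posterior Beta(13/2, 19/3)
obs 9: x=1 → posterior Beta(15/2, 19/3)
obs 10: x=0 → posterior Beta(15/2, 22/3)
obs 11: x=0 → posterior Beta(15/2, 25/3)
obs 12: x=1 → posterior Beta(17/2, 25/3)
obs 13: x=1 → posterior Beta(19/2, 25/3)

57/107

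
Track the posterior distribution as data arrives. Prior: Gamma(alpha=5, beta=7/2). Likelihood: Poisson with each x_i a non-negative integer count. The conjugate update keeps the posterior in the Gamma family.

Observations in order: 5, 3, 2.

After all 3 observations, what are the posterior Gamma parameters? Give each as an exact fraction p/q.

alpha=15, beta=13/2

obs 1: x=5 → posterior Gamma(10, 9/2)
obs 2: x=3 → posterior Gamma(13, 11/2)
obs 3: x=2 → posterior Gamma(15, 13/2)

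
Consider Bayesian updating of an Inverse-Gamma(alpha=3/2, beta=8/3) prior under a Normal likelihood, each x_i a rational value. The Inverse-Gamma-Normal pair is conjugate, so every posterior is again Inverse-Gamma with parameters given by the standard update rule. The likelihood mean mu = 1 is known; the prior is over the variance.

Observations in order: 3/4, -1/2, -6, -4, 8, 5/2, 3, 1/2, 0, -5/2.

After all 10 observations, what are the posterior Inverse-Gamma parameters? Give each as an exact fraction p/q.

obs 1: x=3/4 → posterior Inverse-Gamma(2, 259/96)
obs 2: x=-1/2 → posterior Inverse-Gamma(5/2, 367/96)
obs 3: x=-6 → posterior Inverse-Gamma(3, 2719/96)
obs 4: x=-4 → posterior Inverse-Gamma(7/2, 3919/96)
obs 5: x=8 → posterior Inverse-Gamma(4, 6271/96)
obs 6: x=5/2 → posterior Inverse-Gamma(9/2, 6379/96)
obs 7: x=3 → posterior Inverse-Gamma(5, 6571/96)
obs 8: x=1/2 → posterior Inverse-Gamma(11/2, 6583/96)
obs 9: x=0 → posterior Inverse-Gamma(6, 6631/96)
obs 10: x=-5/2 → posterior Inverse-Gamma(13/2, 7219/96)

alpha=13/2, beta=7219/96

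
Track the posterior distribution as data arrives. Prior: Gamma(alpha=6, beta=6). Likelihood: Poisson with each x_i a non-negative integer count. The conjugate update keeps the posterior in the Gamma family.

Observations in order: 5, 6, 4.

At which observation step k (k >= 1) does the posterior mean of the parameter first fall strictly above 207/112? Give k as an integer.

k = 2

obs 1: x=5 → posterior Gamma(11, 7)
obs 2: x=6 → posterior Gamma(17, 8)
obs 3: x=4 → posterior Gamma(21, 9)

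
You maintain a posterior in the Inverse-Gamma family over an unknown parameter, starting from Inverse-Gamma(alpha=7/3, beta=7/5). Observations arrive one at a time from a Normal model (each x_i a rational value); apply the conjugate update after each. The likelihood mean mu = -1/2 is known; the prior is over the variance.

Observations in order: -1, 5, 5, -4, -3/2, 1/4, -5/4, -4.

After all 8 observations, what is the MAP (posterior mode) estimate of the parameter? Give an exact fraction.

obs 1: x=-1 → posterior Inverse-Gamma(17/6, 61/40)
obs 2: x=5 → posterior Inverse-Gamma(10/3, 333/20)
obs 3: x=5 → posterior Inverse-Gamma(23/6, 1271/40)
obs 4: x=-4 → posterior Inverse-Gamma(13/3, 379/10)
obs 5: x=-3/2 → posterior Inverse-Gamma(29/6, 192/5)
obs 6: x=1/4 → posterior Inverse-Gamma(16/3, 6189/160)
obs 7: x=-5/4 → posterior Inverse-Gamma(35/6, 3117/80)
obs 8: x=-4 → posterior Inverse-Gamma(19/3, 3607/80)

10821/1760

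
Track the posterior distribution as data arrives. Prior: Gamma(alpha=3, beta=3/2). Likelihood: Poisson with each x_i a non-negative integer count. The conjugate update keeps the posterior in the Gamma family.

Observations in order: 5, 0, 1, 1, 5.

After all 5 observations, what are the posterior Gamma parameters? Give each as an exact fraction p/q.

obs 1: x=5 → posterior Gamma(8, 5/2)
obs 2: x=0 → posterior Gamma(8, 7/2)
obs 3: x=1 → posterior Gamma(9, 9/2)
obs 4: x=1 → posterior Gamma(10, 11/2)
obs 5: x=5 → posterior Gamma(15, 13/2)

alpha=15, beta=13/2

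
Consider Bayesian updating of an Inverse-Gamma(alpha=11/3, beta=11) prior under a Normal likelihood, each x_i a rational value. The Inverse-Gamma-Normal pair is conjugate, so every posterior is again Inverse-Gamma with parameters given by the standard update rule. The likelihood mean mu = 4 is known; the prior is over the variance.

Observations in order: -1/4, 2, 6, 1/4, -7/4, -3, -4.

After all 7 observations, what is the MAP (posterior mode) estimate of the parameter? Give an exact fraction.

obs 1: x=-1/4 → posterior Inverse-Gamma(25/6, 641/32)
obs 2: x=2 → posterior Inverse-Gamma(14/3, 705/32)
obs 3: x=6 → posterior Inverse-Gamma(31/6, 769/32)
obs 4: x=1/4 → posterior Inverse-Gamma(17/3, 497/16)
obs 5: x=-7/4 → posterior Inverse-Gamma(37/6, 1523/32)
obs 6: x=-3 → posterior Inverse-Gamma(20/3, 2307/32)
obs 7: x=-4 → posterior Inverse-Gamma(43/6, 3331/32)

9993/784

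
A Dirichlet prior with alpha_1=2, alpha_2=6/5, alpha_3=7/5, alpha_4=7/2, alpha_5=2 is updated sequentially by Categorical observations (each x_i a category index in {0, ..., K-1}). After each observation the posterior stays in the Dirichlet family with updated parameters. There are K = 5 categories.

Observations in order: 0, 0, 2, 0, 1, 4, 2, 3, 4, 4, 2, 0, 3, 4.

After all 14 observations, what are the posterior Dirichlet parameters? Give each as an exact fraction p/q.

obs 1: x=0 → posterior Dirichlet(3, 6/5, 7/5, 7/2, 2)
obs 2: x=0 → posterior Dirichlet(4, 6/5, 7/5, 7/2, 2)
obs 3: x=2 → posterior Dirichlet(4, 6/5, 12/5, 7/2, 2)
obs 4: x=0 → posterior Dirichlet(5, 6/5, 12/5, 7/2, 2)
obs 5: x=1 → posterior Dirichlet(5, 11/5, 12/5, 7/2, 2)
obs 6: x=4 → posterior Dirichlet(5, 11/5, 12/5, 7/2, 3)
obs 7: x=2 → posterior Dirichlet(5, 11/5, 17/5, 7/2, 3)
obs 8: x=3 → posterior Dirichlet(5, 11/5, 17/5, 9/2, 3)
obs 9: x=4 → posterior Dirichlet(5, 11/5, 17/5, 9/2, 4)
obs 10: x=4 → posterior Dirichlet(5, 11/5, 17/5, 9/2, 5)
obs 11: x=2 → posterior Dirichlet(5, 11/5, 22/5, 9/2, 5)
obs 12: x=0 → posterior Dirichlet(6, 11/5, 22/5, 9/2, 5)
obs 13: x=3 → posterior Dirichlet(6, 11/5, 22/5, 11/2, 5)
obs 14: x=4 → posterior Dirichlet(6, 11/5, 22/5, 11/2, 6)

alpha_1=6, alpha_2=11/5, alpha_3=22/5, alpha_4=11/2, alpha_5=6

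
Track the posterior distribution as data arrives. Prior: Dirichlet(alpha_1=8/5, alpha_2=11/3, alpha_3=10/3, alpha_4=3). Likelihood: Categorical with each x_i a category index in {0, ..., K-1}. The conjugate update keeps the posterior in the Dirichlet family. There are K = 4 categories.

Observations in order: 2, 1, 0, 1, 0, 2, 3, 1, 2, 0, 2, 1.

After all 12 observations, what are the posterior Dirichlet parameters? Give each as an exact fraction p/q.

obs 1: x=2 → posterior Dirichlet(8/5, 11/3, 13/3, 3)
obs 2: x=1 → posterior Dirichlet(8/5, 14/3, 13/3, 3)
obs 3: x=0 → posterior Dirichlet(13/5, 14/3, 13/3, 3)
obs 4: x=1 → posterior Dirichlet(13/5, 17/3, 13/3, 3)
obs 5: x=0 → posterior Dirichlet(18/5, 17/3, 13/3, 3)
obs 6: x=2 → posterior Dirichlet(18/5, 17/3, 16/3, 3)
obs 7: x=3 → posterior Dirichlet(18/5, 17/3, 16/3, 4)
obs 8: x=1 → posterior Dirichlet(18/5, 20/3, 16/3, 4)
obs 9: x=2 → posterior Dirichlet(18/5, 20/3, 19/3, 4)
obs 10: x=0 → posterior Dirichlet(23/5, 20/3, 19/3, 4)
obs 11: x=2 → posterior Dirichlet(23/5, 20/3, 22/3, 4)
obs 12: x=1 → posterior Dirichlet(23/5, 23/3, 22/3, 4)

alpha_1=23/5, alpha_2=23/3, alpha_3=22/3, alpha_4=4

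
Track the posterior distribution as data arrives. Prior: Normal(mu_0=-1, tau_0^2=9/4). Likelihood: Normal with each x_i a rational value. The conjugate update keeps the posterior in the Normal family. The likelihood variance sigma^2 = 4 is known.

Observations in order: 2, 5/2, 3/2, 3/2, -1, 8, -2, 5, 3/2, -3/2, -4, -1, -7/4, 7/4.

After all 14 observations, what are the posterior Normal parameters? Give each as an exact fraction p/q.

obs 1: x=2 → posterior Normal(2/25, 36/25)
obs 2: x=5/2 → posterior Normal(49/68, 18/17)
obs 3: x=3/2 → posterior Normal(38/43, 36/43)
obs 4: x=3/2 → posterior Normal(103/104, 9/13)
obs 5: x=-1 → posterior Normal(85/122, 36/61)
obs 6: x=8 → posterior Normal(229/140, 18/35)
obs 7: x=-2 → posterior Normal(193/158, 36/79)
obs 8: x=5 → posterior Normal(283/176, 9/22)
obs 9: x=3/2 → posterior Normal(155/97, 36/97)
obs 10: x=-3/2 → posterior Normal(283/212, 18/53)
obs 11: x=-4 → posterior Normal(211/230, 36/115)
obs 12: x=-1 → posterior Normal(193/248, 9/31)
obs 13: x=-7/4 → posterior Normal(17/28, 36/133)
obs 14: x=7/4 → posterior Normal(193/284, 18/71)

mu_0=193/284, tau_0^2=18/71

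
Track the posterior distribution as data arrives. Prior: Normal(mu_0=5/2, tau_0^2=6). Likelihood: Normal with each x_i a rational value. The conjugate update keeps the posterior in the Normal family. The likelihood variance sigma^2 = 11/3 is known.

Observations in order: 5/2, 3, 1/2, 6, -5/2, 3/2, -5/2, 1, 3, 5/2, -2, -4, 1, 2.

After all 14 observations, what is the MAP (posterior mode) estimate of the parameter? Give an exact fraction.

487/526

obs 1: x=5/2 → posterior Normal(5/2, 66/29)
obs 2: x=3 → posterior Normal(253/94, 66/47)
obs 3: x=1/2 → posterior Normal(271/130, 66/65)
obs 4: x=6 → posterior Normal(487/166, 66/83)
obs 5: x=-5/2 → posterior Normal(397/202, 66/101)
obs 6: x=3/2 → posterior Normal(451/238, 66/119)
obs 7: x=-5/2 → posterior Normal(361/274, 66/137)
obs 8: x=1 → posterior Normal(397/310, 66/155)
obs 9: x=3 → posterior Normal(505/346, 66/173)
obs 10: x=5/2 → posterior Normal(595/382, 66/191)
obs 11: x=-2 → posterior Normal(523/418, 6/19)
obs 12: x=-4 → posterior Normal(379/454, 66/227)
obs 13: x=1 → posterior Normal(83/98, 66/245)
obs 14: x=2 → posterior Normal(487/526, 66/263)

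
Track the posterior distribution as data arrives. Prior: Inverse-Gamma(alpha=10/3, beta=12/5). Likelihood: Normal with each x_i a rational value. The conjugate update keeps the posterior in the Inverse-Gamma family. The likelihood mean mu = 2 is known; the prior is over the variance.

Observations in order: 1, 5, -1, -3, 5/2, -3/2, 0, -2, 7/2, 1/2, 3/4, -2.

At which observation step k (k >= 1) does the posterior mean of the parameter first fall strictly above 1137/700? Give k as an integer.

obs 1: x=1 → posterior Inverse-Gamma(23/6, 29/10)
obs 2: x=5 → posterior Inverse-Gamma(13/3, 37/5)
obs 3: x=-1 → posterior Inverse-Gamma(29/6, 119/10)
obs 4: x=-3 → posterior Inverse-Gamma(16/3, 122/5)
obs 5: x=5/2 → posterior Inverse-Gamma(35/6, 981/40)
obs 6: x=-3/2 → posterior Inverse-Gamma(19/3, 613/20)
obs 7: x=0 → posterior Inverse-Gamma(41/6, 653/20)
obs 8: x=-2 → posterior Inverse-Gamma(22/3, 813/20)
obs 9: x=7/2 → posterior Inverse-Gamma(47/6, 1671/40)
obs 10: x=1/2 → posterior Inverse-Gamma(25/3, 429/10)
obs 11: x=3/4 → posterior Inverse-Gamma(53/6, 6989/160)
obs 12: x=-2 → posterior Inverse-Gamma(28/3, 8269/160)

k = 2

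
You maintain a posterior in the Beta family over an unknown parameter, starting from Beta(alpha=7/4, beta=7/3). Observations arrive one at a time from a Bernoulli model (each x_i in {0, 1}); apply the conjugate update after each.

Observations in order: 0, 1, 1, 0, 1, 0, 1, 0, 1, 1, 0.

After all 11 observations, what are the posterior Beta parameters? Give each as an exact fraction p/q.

obs 1: x=0 → posterior Beta(7/4, 10/3)
obs 2: x=1 → posterior Beta(11/4, 10/3)
obs 3: x=1 → posterior Beta(15/4, 10/3)
obs 4: x=0 → posterior Beta(15/4, 13/3)
obs 5: x=1 → posterior Beta(19/4, 13/3)
obs 6: x=0 → posterior Beta(19/4, 16/3)
obs 7: x=1 → posterior Beta(23/4, 16/3)
obs 8: x=0 → posterior Beta(23/4, 19/3)
obs 9: x=1 → posterior Beta(27/4, 19/3)
obs 10: x=1 → posterior Beta(31/4, 19/3)
obs 11: x=0 → posterior Beta(31/4, 22/3)

alpha=31/4, beta=22/3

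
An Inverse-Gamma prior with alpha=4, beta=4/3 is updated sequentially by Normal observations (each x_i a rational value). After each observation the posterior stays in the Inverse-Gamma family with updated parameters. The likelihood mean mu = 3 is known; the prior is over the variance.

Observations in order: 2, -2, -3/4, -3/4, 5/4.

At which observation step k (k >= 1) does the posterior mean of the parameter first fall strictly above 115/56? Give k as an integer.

obs 1: x=2 → posterior Inverse-Gamma(9/2, 11/6)
obs 2: x=-2 → posterior Inverse-Gamma(5, 43/3)
obs 3: x=-3/4 → posterior Inverse-Gamma(11/2, 2051/96)
obs 4: x=-3/4 → posterior Inverse-Gamma(6, 1363/48)
obs 5: x=5/4 → posterior Inverse-Gamma(13/2, 2873/96)

k = 2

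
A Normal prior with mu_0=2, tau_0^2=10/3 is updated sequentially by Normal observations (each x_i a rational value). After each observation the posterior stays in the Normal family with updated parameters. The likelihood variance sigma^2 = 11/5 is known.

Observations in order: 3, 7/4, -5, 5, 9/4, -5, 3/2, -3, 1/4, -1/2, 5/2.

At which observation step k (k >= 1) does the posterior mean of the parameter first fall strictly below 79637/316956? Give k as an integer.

k = 8

obs 1: x=3 → posterior Normal(216/83, 110/83)
obs 2: x=7/4 → posterior Normal(607/266, 110/133)
obs 3: x=-5 → posterior Normal(107/366, 110/183)
obs 4: x=5 → posterior Normal(607/466, 110/233)
obs 5: x=9/4 → posterior Normal(416/283, 110/283)
obs 6: x=-5 → posterior Normal(166/333, 110/333)
obs 7: x=3/2 → posterior Normal(241/383, 110/383)
obs 8: x=-3 → posterior Normal(91/433, 110/433)
obs 9: x=1/4 → posterior Normal(3/14, 110/483)
obs 10: x=-1/2 → posterior Normal(157/1066, 110/533)
obs 11: x=5/2 → posterior Normal(37/106, 10/53)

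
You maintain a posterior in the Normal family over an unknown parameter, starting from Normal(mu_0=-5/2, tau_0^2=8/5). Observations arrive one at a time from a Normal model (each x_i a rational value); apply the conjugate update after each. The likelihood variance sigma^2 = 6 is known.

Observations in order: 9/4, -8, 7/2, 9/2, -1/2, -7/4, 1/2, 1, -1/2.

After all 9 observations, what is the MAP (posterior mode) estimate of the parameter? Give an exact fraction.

-67/102

obs 1: x=9/4 → posterior Normal(-3/2, 24/19)
obs 2: x=-8 → posterior Normal(-121/46, 24/23)
obs 3: x=7/2 → posterior Normal(-31/18, 8/9)
obs 4: x=9/2 → posterior Normal(-57/62, 24/31)
obs 5: x=-1/2 → posterior Normal(-61/70, 24/35)
obs 6: x=-7/4 → posterior Normal(-25/26, 8/13)
obs 7: x=1/2 → posterior Normal(-71/86, 24/43)
obs 8: x=1 → posterior Normal(-63/94, 24/47)
obs 9: x=-1/2 → posterior Normal(-67/102, 8/17)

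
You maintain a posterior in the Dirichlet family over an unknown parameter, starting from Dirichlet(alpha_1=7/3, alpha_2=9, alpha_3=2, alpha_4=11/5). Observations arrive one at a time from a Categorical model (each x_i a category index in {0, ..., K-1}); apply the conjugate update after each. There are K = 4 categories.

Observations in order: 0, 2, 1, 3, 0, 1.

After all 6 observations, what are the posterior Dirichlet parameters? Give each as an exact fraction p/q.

alpha_1=13/3, alpha_2=11, alpha_3=3, alpha_4=16/5

obs 1: x=0 → posterior Dirichlet(10/3, 9, 2, 11/5)
obs 2: x=2 → posterior Dirichlet(10/3, 9, 3, 11/5)
obs 3: x=1 → posterior Dirichlet(10/3, 10, 3, 11/5)
obs 4: x=3 → posterior Dirichlet(10/3, 10, 3, 16/5)
obs 5: x=0 → posterior Dirichlet(13/3, 10, 3, 16/5)
obs 6: x=1 → posterior Dirichlet(13/3, 11, 3, 16/5)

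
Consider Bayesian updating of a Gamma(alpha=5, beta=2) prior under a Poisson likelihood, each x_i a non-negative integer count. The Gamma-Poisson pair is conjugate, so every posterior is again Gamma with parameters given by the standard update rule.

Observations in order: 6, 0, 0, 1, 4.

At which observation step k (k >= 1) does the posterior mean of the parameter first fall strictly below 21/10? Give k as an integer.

obs 1: x=6 → posterior Gamma(11, 3)
obs 2: x=0 → posterior Gamma(11, 4)
obs 3: x=0 → posterior Gamma(11, 5)
obs 4: x=1 → posterior Gamma(12, 6)
obs 5: x=4 → posterior Gamma(16, 7)

k = 4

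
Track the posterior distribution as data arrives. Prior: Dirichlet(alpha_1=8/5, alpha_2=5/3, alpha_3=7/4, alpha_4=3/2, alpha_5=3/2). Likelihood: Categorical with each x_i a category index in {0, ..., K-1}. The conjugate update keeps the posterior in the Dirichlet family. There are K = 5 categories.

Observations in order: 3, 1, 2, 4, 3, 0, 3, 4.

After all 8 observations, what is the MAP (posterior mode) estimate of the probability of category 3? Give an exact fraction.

obs 1: x=3 → posterior Dirichlet(8/5, 5/3, 7/4, 5/2, 3/2)
obs 2: x=1 → posterior Dirichlet(8/5, 8/3, 7/4, 5/2, 3/2)
obs 3: x=2 → posterior Dirichlet(8/5, 8/3, 11/4, 5/2, 3/2)
obs 4: x=4 → posterior Dirichlet(8/5, 8/3, 11/4, 5/2, 5/2)
obs 5: x=3 → posterior Dirichlet(8/5, 8/3, 11/4, 7/2, 5/2)
obs 6: x=0 → posterior Dirichlet(13/5, 8/3, 11/4, 7/2, 5/2)
obs 7: x=3 → posterior Dirichlet(13/5, 8/3, 11/4, 9/2, 5/2)
obs 8: x=4 → posterior Dirichlet(13/5, 8/3, 11/4, 9/2, 7/2)

210/661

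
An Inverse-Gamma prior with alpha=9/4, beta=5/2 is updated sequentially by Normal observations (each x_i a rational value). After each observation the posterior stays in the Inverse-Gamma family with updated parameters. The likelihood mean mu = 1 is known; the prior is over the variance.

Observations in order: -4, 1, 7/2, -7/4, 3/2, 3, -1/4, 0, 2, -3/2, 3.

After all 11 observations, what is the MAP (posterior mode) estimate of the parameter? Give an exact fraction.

obs 1: x=-4 → posterior Inverse-Gamma(11/4, 15)
obs 2: x=1 → posterior Inverse-Gamma(13/4, 15)
obs 3: x=7/2 → posterior Inverse-Gamma(15/4, 145/8)
obs 4: x=-7/4 → posterior Inverse-Gamma(17/4, 701/32)
obs 5: x=3/2 → posterior Inverse-Gamma(19/4, 705/32)
obs 6: x=3 → posterior Inverse-Gamma(21/4, 769/32)
obs 7: x=-1/4 → posterior Inverse-Gamma(23/4, 397/16)
obs 8: x=0 → posterior Inverse-Gamma(25/4, 405/16)
obs 9: x=2 → posterior Inverse-Gamma(27/4, 413/16)
obs 10: x=-3/2 → posterior Inverse-Gamma(29/4, 463/16)
obs 11: x=3 → posterior Inverse-Gamma(31/4, 495/16)

99/28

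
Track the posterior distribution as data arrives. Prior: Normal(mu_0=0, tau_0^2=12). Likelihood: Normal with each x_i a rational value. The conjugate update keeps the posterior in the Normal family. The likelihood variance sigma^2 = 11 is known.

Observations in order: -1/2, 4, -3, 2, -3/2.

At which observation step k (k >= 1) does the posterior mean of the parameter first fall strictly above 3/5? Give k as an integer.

k = 2

obs 1: x=-1/2 → posterior Normal(-6/23, 132/23)
obs 2: x=4 → posterior Normal(6/5, 132/35)
obs 3: x=-3 → posterior Normal(6/47, 132/47)
obs 4: x=2 → posterior Normal(30/59, 132/59)
obs 5: x=-3/2 → posterior Normal(12/71, 132/71)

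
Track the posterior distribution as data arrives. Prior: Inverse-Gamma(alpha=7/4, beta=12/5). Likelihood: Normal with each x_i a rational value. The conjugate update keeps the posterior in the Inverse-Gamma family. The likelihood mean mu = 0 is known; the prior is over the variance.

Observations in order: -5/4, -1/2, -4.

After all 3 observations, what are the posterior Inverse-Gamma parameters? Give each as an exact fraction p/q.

obs 1: x=-5/4 → posterior Inverse-Gamma(9/4, 509/160)
obs 2: x=-1/2 → posterior Inverse-Gamma(11/4, 529/160)
obs 3: x=-4 → posterior Inverse-Gamma(13/4, 1809/160)

alpha=13/4, beta=1809/160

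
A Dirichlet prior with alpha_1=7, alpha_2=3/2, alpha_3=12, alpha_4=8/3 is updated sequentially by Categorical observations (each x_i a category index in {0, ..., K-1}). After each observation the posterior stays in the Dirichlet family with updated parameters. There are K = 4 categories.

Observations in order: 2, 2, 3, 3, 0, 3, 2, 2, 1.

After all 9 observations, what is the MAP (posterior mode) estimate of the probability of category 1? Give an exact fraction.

obs 1: x=2 → posterior Dirichlet(7, 3/2, 13, 8/3)
obs 2: x=2 → posterior Dirichlet(7, 3/2, 14, 8/3)
obs 3: x=3 → posterior Dirichlet(7, 3/2, 14, 11/3)
obs 4: x=3 → posterior Dirichlet(7, 3/2, 14, 14/3)
obs 5: x=0 → posterior Dirichlet(8, 3/2, 14, 14/3)
obs 6: x=3 → posterior Dirichlet(8, 3/2, 14, 17/3)
obs 7: x=2 → posterior Dirichlet(8, 3/2, 15, 17/3)
obs 8: x=2 → posterior Dirichlet(8, 3/2, 16, 17/3)
obs 9: x=1 → posterior Dirichlet(8, 5/2, 16, 17/3)

9/169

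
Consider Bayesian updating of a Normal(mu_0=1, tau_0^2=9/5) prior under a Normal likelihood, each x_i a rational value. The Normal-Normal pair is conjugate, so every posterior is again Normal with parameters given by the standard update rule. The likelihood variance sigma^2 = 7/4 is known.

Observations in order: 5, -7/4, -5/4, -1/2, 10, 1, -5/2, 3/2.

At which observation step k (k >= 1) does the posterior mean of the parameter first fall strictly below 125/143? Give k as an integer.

obs 1: x=5 → posterior Normal(215/71, 63/71)
obs 2: x=-7/4 → posterior Normal(152/107, 63/107)
obs 3: x=-5/4 → posterior Normal(107/143, 63/143)
obs 4: x=-1/2 → posterior Normal(89/179, 63/179)
obs 5: x=10 → posterior Normal(449/215, 63/215)
obs 6: x=1 → posterior Normal(485/251, 63/251)
obs 7: x=-5/2 → posterior Normal(395/287, 9/41)
obs 8: x=3/2 → posterior Normal(449/323, 63/323)

k = 3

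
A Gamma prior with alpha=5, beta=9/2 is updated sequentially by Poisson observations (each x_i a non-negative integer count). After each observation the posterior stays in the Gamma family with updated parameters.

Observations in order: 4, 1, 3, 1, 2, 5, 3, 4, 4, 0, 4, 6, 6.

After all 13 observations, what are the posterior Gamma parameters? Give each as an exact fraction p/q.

alpha=48, beta=35/2

obs 1: x=4 → posterior Gamma(9, 11/2)
obs 2: x=1 → posterior Gamma(10, 13/2)
obs 3: x=3 → posterior Gamma(13, 15/2)
obs 4: x=1 → posterior Gamma(14, 17/2)
obs 5: x=2 → posterior Gamma(16, 19/2)
obs 6: x=5 → posterior Gamma(21, 21/2)
obs 7: x=3 → posterior Gamma(24, 23/2)
obs 8: x=4 → posterior Gamma(28, 25/2)
obs 9: x=4 → posterior Gamma(32, 27/2)
obs 10: x=0 → posterior Gamma(32, 29/2)
obs 11: x=4 → posterior Gamma(36, 31/2)
obs 12: x=6 → posterior Gamma(42, 33/2)
obs 13: x=6 → posterior Gamma(48, 35/2)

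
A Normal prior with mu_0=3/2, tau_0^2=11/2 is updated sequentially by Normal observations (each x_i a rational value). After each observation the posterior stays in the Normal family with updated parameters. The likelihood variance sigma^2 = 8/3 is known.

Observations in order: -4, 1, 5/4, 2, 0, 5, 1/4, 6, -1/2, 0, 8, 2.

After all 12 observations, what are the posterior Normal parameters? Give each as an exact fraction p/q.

obs 1: x=-4 → posterior Normal(-108/49, 88/49)
obs 2: x=1 → posterior Normal(-75/82, 44/41)
obs 3: x=5/4 → posterior Normal(-27/92, 88/115)
obs 4: x=2 → posterior Normal(129/592, 22/37)
obs 5: x=0 → posterior Normal(129/724, 88/181)
obs 6: x=5 → posterior Normal(789/856, 44/107)
obs 7: x=1/4 → posterior Normal(411/494, 88/247)
obs 8: x=6 → posterior Normal(807/560, 11/35)
obs 9: x=-1/2 → posterior Normal(387/313, 88/313)
obs 10: x=0 → posterior Normal(387/346, 44/173)
obs 11: x=8 → posterior Normal(651/379, 88/379)
obs 12: x=2 → posterior Normal(717/412, 22/103)

mu_0=717/412, tau_0^2=22/103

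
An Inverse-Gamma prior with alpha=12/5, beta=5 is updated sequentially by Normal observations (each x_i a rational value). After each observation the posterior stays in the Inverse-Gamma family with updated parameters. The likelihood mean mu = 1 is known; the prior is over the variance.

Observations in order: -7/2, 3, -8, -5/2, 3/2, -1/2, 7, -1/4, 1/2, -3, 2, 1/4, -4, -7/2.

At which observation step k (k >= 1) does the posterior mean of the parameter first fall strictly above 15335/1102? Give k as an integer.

k = 3

obs 1: x=-7/2 → posterior Inverse-Gamma(29/10, 121/8)
obs 2: x=3 → posterior Inverse-Gamma(17/5, 137/8)
obs 3: x=-8 → posterior Inverse-Gamma(39/10, 461/8)
obs 4: x=-5/2 → posterior Inverse-Gamma(22/5, 255/4)
obs 5: x=3/2 → posterior Inverse-Gamma(49/10, 511/8)
obs 6: x=-1/2 → posterior Inverse-Gamma(27/5, 65)
obs 7: x=7 → posterior Inverse-Gamma(59/10, 83)
obs 8: x=-1/4 → posterior Inverse-Gamma(32/5, 2681/32)
obs 9: x=1/2 → posterior Inverse-Gamma(69/10, 2685/32)
obs 10: x=-3 → posterior Inverse-Gamma(37/5, 2941/32)
obs 11: x=2 → posterior Inverse-Gamma(79/10, 2957/32)
obs 12: x=1/4 → posterior Inverse-Gamma(42/5, 1483/16)
obs 13: x=-4 → posterior Inverse-Gamma(89/10, 1683/16)
obs 14: x=-7/2 → posterior Inverse-Gamma(47/5, 1845/16)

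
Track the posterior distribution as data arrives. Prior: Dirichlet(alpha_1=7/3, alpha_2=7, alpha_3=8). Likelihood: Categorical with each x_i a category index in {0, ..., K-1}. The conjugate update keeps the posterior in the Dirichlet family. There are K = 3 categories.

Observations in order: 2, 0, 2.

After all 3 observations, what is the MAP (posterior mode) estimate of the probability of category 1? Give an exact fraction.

9/26

obs 1: x=2 → posterior Dirichlet(7/3, 7, 9)
obs 2: x=0 → posterior Dirichlet(10/3, 7, 9)
obs 3: x=2 → posterior Dirichlet(10/3, 7, 10)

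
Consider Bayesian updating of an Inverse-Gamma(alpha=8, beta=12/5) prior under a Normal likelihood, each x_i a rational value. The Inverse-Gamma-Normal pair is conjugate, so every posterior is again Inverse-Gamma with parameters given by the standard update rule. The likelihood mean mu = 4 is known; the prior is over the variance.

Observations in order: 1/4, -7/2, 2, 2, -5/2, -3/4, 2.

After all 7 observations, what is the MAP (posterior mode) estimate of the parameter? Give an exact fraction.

obs 1: x=1/4 → posterior Inverse-Gamma(17/2, 1509/160)
obs 2: x=-7/2 → posterior Inverse-Gamma(9, 6009/160)
obs 3: x=2 → posterior Inverse-Gamma(19/2, 6329/160)
obs 4: x=2 → posterior Inverse-Gamma(10, 6649/160)
obs 5: x=-5/2 → posterior Inverse-Gamma(21/2, 10029/160)
obs 6: x=-3/4 → posterior Inverse-Gamma(11, 5917/80)
obs 7: x=2 → posterior Inverse-Gamma(23/2, 6077/80)

6077/1000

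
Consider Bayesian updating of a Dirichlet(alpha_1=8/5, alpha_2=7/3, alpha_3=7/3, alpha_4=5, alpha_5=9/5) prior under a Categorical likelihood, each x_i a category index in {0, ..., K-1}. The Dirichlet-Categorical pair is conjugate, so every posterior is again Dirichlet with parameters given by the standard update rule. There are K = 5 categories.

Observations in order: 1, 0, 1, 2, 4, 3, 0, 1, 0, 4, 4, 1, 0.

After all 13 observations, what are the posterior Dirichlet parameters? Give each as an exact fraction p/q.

obs 1: x=1 → posterior Dirichlet(8/5, 10/3, 7/3, 5, 9/5)
obs 2: x=0 → posterior Dirichlet(13/5, 10/3, 7/3, 5, 9/5)
obs 3: x=1 → posterior Dirichlet(13/5, 13/3, 7/3, 5, 9/5)
obs 4: x=2 → posterior Dirichlet(13/5, 13/3, 10/3, 5, 9/5)
obs 5: x=4 → posterior Dirichlet(13/5, 13/3, 10/3, 5, 14/5)
obs 6: x=3 → posterior Dirichlet(13/5, 13/3, 10/3, 6, 14/5)
obs 7: x=0 → posterior Dirichlet(18/5, 13/3, 10/3, 6, 14/5)
obs 8: x=1 → posterior Dirichlet(18/5, 16/3, 10/3, 6, 14/5)
obs 9: x=0 → posterior Dirichlet(23/5, 16/3, 10/3, 6, 14/5)
obs 10: x=4 → posterior Dirichlet(23/5, 16/3, 10/3, 6, 19/5)
obs 11: x=4 → posterior Dirichlet(23/5, 16/3, 10/3, 6, 24/5)
obs 12: x=1 → posterior Dirichlet(23/5, 19/3, 10/3, 6, 24/5)
obs 13: x=0 → posterior Dirichlet(28/5, 19/3, 10/3, 6, 24/5)

alpha_1=28/5, alpha_2=19/3, alpha_3=10/3, alpha_4=6, alpha_5=24/5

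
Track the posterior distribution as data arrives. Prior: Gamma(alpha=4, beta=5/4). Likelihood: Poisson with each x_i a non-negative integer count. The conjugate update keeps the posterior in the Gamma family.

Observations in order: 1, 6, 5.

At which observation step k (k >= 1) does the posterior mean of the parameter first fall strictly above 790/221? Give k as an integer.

obs 1: x=1 → posterior Gamma(5, 9/4)
obs 2: x=6 → posterior Gamma(11, 13/4)
obs 3: x=5 → posterior Gamma(16, 17/4)

k = 3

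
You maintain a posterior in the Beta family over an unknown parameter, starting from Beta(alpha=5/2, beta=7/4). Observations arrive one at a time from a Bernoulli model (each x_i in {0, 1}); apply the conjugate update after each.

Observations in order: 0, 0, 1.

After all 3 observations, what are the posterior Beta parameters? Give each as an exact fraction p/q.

obs 1: x=0 → posterior Beta(5/2, 11/4)
obs 2: x=0 → posterior Beta(5/2, 15/4)
obs 3: x=1 → posterior Beta(7/2, 15/4)

alpha=7/2, beta=15/4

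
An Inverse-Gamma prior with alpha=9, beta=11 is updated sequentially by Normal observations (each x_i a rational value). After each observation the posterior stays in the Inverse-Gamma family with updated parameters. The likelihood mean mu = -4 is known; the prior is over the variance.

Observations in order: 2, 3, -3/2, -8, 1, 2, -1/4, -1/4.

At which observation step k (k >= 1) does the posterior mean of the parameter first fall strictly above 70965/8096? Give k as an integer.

k = 7

obs 1: x=2 → posterior Inverse-Gamma(19/2, 29)
obs 2: x=3 → posterior Inverse-Gamma(10, 107/2)
obs 3: x=-3/2 → posterior Inverse-Gamma(21/2, 453/8)
obs 4: x=-8 → posterior Inverse-Gamma(11, 517/8)
obs 5: x=1 → posterior Inverse-Gamma(23/2, 617/8)
obs 6: x=2 → posterior Inverse-Gamma(12, 761/8)
obs 7: x=-1/4 → posterior Inverse-Gamma(25/2, 3269/32)
obs 8: x=-1/4 → posterior Inverse-Gamma(13, 1747/16)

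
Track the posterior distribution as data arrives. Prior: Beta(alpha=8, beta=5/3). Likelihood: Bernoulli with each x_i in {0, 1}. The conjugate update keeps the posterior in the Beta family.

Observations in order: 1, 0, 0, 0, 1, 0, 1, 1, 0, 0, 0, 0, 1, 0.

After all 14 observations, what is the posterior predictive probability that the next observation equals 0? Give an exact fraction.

32/71

obs 1: x=1 → posterior Beta(9, 5/3)
obs 2: x=0 → posterior Beta(9, 8/3)
obs 3: x=0 → posterior Beta(9, 11/3)
obs 4: x=0 → posterior Beta(9, 14/3)
obs 5: x=1 → posterior Beta(10, 14/3)
obs 6: x=0 → posterior Beta(10, 17/3)
obs 7: x=1 → posterior Beta(11, 17/3)
obs 8: x=1 → posterior Beta(12, 17/3)
obs 9: x=0 → posterior Beta(12, 20/3)
obs 10: x=0 → posterior Beta(12, 23/3)
obs 11: x=0 → posterior Beta(12, 26/3)
obs 12: x=0 → posterior Beta(12, 29/3)
obs 13: x=1 → posterior Beta(13, 29/3)
obs 14: x=0 → posterior Beta(13, 32/3)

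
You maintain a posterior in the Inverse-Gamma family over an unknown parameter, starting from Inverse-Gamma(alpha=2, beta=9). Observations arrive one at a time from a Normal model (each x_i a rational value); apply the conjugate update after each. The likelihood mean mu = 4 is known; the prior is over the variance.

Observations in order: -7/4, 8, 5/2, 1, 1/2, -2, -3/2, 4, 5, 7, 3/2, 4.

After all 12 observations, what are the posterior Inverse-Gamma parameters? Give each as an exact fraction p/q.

alpha=8, beta=2769/32

obs 1: x=-7/4 → posterior Inverse-Gamma(5/2, 817/32)
obs 2: x=8 → posterior Inverse-Gamma(3, 1073/32)
obs 3: x=5/2 → posterior Inverse-Gamma(7/2, 1109/32)
obs 4: x=1 → posterior Inverse-Gamma(4, 1253/32)
obs 5: x=1/2 → posterior Inverse-Gamma(9/2, 1449/32)
obs 6: x=-2 → posterior Inverse-Gamma(5, 2025/32)
obs 7: x=-3/2 → posterior Inverse-Gamma(11/2, 2509/32)
obs 8: x=4 → posterior Inverse-Gamma(6, 2509/32)
obs 9: x=5 → posterior Inverse-Gamma(13/2, 2525/32)
obs 10: x=7 → posterior Inverse-Gamma(7, 2669/32)
obs 11: x=3/2 → posterior Inverse-Gamma(15/2, 2769/32)
obs 12: x=4 → posterior Inverse-Gamma(8, 2769/32)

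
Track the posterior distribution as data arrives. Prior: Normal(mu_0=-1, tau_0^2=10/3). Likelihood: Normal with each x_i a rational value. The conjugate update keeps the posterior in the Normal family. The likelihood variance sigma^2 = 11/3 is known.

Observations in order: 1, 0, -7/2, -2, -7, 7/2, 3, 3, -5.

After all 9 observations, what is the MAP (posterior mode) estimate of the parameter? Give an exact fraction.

-81/101

obs 1: x=1 → posterior Normal(-1/21, 110/63)
obs 2: x=0 → posterior Normal(-1/31, 110/93)
obs 3: x=-7/2 → posterior Normal(-36/41, 110/123)
obs 4: x=-2 → posterior Normal(-56/51, 110/153)
obs 5: x=-7 → posterior Normal(-126/61, 110/183)
obs 6: x=7/2 → posterior Normal(-91/71, 110/213)
obs 7: x=3 → posterior Normal(-61/81, 110/243)
obs 8: x=3 → posterior Normal(-31/91, 110/273)
obs 9: x=-5 → posterior Normal(-81/101, 110/303)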